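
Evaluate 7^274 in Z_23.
Using Fermat: 7^{22} ≡ 1 (mod 23). 274 ≡ 10 (mod 22). So 7^{274} ≡ 7^{10} ≡ 13 (mod 23)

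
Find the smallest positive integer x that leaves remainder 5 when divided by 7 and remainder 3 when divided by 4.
M = 7 × 4 = 28. M₁ = 4, y₁ ≡ 2 (mod 7). M₂ = 7, y₂ ≡ 3 (mod 4). x = 5×4×2 + 3×7×3 ≡ 19 (mod 28)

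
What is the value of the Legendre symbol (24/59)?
(24/59) = 24^{29} mod 59 = -1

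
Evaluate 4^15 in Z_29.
By repeated squaring (mod 29): 4^{1}≡4, 4^{2}≡16, 4^{4}≡24, 4^{8}≡25. Then 4^{15} = 4^{8+4+2+1} ≡ 25 × 24 × 16 × 4 ≡ 4 (mod 29)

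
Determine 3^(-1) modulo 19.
Since 19 is prime, by Fermat 3^(-1) ≡ 3^{17} ≡ 13 mod 19. Verify: 3 × 13 = 39 ≡ 1 mod 19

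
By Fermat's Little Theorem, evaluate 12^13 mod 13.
By Fermat: 12^{12} ≡ 1 (mod 13). So 12^{13} = 12^{12} · 12^{1} ≡ 12^{1} ≡ 12 (mod 13)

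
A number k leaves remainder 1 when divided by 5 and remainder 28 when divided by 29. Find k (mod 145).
M = 5 × 29 = 145. M₁ = 29, y₁ ≡ 4 (mod 5). M₂ = 5, y₂ ≡ 6 (mod 29). k = 1×29×4 + 28×5×6 ≡ 86 (mod 145)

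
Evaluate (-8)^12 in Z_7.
Using Fermat: (-8)^{6} ≡ 1 (mod 7). 12 ≡ 0 (mod 6). So (-8)^{12} ≡ (-8)^{0} ≡ 1 (mod 7)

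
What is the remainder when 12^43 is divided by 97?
By repeated squaring mod 97: 12^{1}≡12, 12^{2}≡47, 12^{4}≡75, 12^{8}≡96, 12^{16}≡1, 12^{32}≡1. Then 12^{43} = 12^{32+8+2+1} ≡ 1 × 96 × 47 × 12 ≡ 18 mod 97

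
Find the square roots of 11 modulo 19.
The square roots of 11 mod 19 are 7 and 12. Verify: 7² = 49 ≡ 11 (mod 19)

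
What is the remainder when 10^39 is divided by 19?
Using Fermat: 10^{18} ≡ 1 (mod 19). 39 ≡ 3 (mod 18). So 10^{39} ≡ 10^{3} ≡ 12 (mod 19)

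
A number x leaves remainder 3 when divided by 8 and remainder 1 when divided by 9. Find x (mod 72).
M = 8 × 9 = 72. M₁ = 9, y₁ ≡ 1 (mod 8). M₂ = 8, y₂ ≡ 8 (mod 9). x = 3×9×1 + 1×8×8 ≡ 19 (mod 72)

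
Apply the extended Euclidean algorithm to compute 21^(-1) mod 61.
Extended GCD: 21(-29) + 61(10) = 1. So 21^(-1) ≡ -29 ≡ 32 (mod 61). Verify: 21 × 32 = 672 ≡ 1 (mod 61)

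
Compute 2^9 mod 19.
By repeated squaring (mod 19): 2^{1}≡2, 2^{2}≡4, 2^{4}≡16, 2^{8}≡9. Then 2^{9} = 2^{8+1} ≡ 9 × 2 ≡ 18 (mod 19)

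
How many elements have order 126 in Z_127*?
Number of primitive roots mod 127 = φ(p-1) = φ(126) = 36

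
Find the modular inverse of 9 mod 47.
Since 47 is prime, by Fermat 9^(-1) ≡ 9^{45} ≡ 21 (mod 47). Verify: 9 × 21 = 189 ≡ 1 (mod 47)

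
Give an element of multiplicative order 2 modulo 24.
17 has order 2 mod 24 since 17^{2} ≡ 1 mod 24 and no smaller power works.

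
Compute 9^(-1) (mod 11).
Since 11 is prime, by Fermat 9^(-1) ≡ 9^{9} ≡ 5 (mod 11). Verify: 9 × 5 = 45 ≡ 1 (mod 11)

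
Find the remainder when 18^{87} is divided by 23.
By Fermat: 18^{22} ≡ 1 (mod 23). 87 = 3×22 + 21. So 18^{87} ≡ 18^{21} ≡ 9 (mod 23)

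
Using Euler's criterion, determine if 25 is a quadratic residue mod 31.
By Euler's criterion: 25^{15} ≡ 1 (mod 31). Since this equals 1, 25 is a QR.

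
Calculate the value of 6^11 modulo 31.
By repeated squaring (mod 31): 6^{1}≡6, 6^{2}≡5, 6^{4}≡25, 6^{8}≡5. Then 6^{11} = 6^{8+2+1} ≡ 5 × 5 × 6 ≡ 26 (mod 31)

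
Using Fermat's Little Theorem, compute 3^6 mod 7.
By Fermat's Little Theorem, 3^{6} ≡ 1 (mod 7) since 7 is prime and gcd(3, 7) = 1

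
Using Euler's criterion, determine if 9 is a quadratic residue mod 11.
By Euler's criterion: 9^{5} ≡ 1 (mod 11). Since this equals 1, 9 is a QR.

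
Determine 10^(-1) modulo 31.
Since 31 is prime, by Fermat 10^(-1) ≡ 10^{29} ≡ 28 (mod 31). Verify: 10 × 28 = 280 ≡ 1 (mod 31)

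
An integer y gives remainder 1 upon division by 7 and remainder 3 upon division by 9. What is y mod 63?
M = 7 × 9 = 63. M₁ = 9, y₁ ≡ 4 mod 7. M₂ = 7, y₂ ≡ 4 mod 9. y = 1×9×4 + 3×7×4 ≡ 57 mod 63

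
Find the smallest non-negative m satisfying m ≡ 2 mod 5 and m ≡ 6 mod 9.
M = 5 × 9 = 45. M₁ = 9, y₁ ≡ 4 mod 5. M₂ = 5, y₂ ≡ 2 mod 9. m = 2×9×4 + 6×5×2 ≡ 42 mod 45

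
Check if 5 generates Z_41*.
5^{20} ≡ 1 mod 41 and 20 < 40, so ord_41(5) = 20 ≠ 40 and 5 is not a primitive root.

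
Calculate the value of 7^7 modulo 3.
Using Fermat: 7^{2} ≡ 1 (mod 3). 7 ≡ 1 (mod 2). So 7^{7} ≡ 7^{1} ≡ 1 (mod 3)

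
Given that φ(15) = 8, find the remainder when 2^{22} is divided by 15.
By Euler: 2^{8} ≡ 1 (mod 15) since gcd(2, 15) = 1. 22 = 2×8 + 6. So 2^{22} ≡ 2^{6} ≡ 4 (mod 15)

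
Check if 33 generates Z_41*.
33^{20} ≡ 1 (mod 41) and 20 < 40, so ord_41(33) = 20 ≠ 40 and 33 is not a primitive root.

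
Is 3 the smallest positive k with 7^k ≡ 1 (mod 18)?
Powers of 7 mod 18: 7^1≡7, 7^2≡13, 7^3≡1. First k with 7^k≡1 is k=3. Yes, ord_18(7) = 3.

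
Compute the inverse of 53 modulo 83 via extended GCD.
Extended GCD: 53(-36) + 83(23) = 1. So 53^(-1) ≡ -36 ≡ 47 (mod 83). Verify: 53 × 47 = 2491 ≡ 1 (mod 83)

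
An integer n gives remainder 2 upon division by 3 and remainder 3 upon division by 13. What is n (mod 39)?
M = 3 × 13 = 39. M₁ = 13, y₁ ≡ 1 (mod 3). M₂ = 3, y₂ ≡ 9 (mod 13). n = 2×13×1 + 3×3×9 ≡ 29 (mod 39)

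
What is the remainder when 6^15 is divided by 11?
Using Fermat: 6^{10} ≡ 1 mod 11. 15 ≡ 5 mod 10. So 6^{15} ≡ 6^{5} ≡ 10 mod 11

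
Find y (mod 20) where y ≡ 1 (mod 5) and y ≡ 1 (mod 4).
M = 5 × 4 = 20. M₁ = 4, y₁ ≡ 4 (mod 5). M₂ = 5, y₂ ≡ 1 (mod 4). y = 1×4×4 + 1×5×1 ≡ 1 (mod 20)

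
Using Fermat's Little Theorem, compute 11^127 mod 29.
By Fermat: 11^{28} ≡ 1 mod 29. 127 = 4×28 + 15. So 11^{127} ≡ 11^{15} ≡ 18 mod 29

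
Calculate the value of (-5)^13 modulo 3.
Using Fermat: (-5)^{2} ≡ 1 mod 3. 13 ≡ 1 mod 2. So (-5)^{13} ≡ (-5)^{1} ≡ 1 mod 3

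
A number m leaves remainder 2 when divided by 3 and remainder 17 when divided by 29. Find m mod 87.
M = 3 × 29 = 87. M₁ = 29, y₁ ≡ 2 mod 3. M₂ = 3, y₂ ≡ 10 mod 29. m = 2×29×2 + 17×3×10 ≡ 17 mod 87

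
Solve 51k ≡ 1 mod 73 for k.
Since 73 is prime, by Fermat 51^(-1) ≡ 51^{71} ≡ 63 mod 73. Verify: 51 × 63 = 3213 ≡ 1 mod 73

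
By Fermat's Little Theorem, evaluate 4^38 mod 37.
By Fermat: 4^{36} ≡ 1 mod 37. So 4^{38} = 4^{36} · 4^{2} ≡ 4^{2} ≡ 16 mod 37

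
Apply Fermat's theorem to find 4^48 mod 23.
By Fermat: 4^{22} ≡ 1 mod 23. 48 = 2×22 + 4. So 4^{48} ≡ 4^{4} ≡ 3 mod 23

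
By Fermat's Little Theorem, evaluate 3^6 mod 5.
By Fermat: 3^{4} ≡ 1 mod 5. So 3^{6} = 3^{4} · 3^{2} ≡ 3^{2} ≡ 4 mod 5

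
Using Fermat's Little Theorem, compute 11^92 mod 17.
By Fermat: 11^{16} ≡ 1 mod 17. 92 = 5×16 + 12. So 11^{92} ≡ 11^{12} ≡ 13 mod 17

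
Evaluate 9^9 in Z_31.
By repeated squaring (mod 31): 9^{1}≡9, 9^{2}≡19, 9^{4}≡20, 9^{8}≡28. Then 9^{9} = 9^{8+1} ≡ 28 × 9 ≡ 4 (mod 31)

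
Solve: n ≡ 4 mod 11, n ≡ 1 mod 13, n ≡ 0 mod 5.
M = 11 × 13 × 5 = 715. M₁ = 65, y₁ ≡ 10 mod 11. M₂ = 55, y₂ ≡ 9 mod 13. M₃ = 143, y₃ ≡ 2 mod 5. n = 4×65×10 + 1×55×9 + 0×143×2 ≡ 235 mod 715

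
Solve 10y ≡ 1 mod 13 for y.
Since 13 is prime, by Fermat 10^(-1) ≡ 10^{11} ≡ 4 mod 13. Verify: 10 × 4 = 40 ≡ 1 mod 13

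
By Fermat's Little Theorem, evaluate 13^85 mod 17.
By Fermat: 13^{16} ≡ 1 mod 17. 85 = 5×16 + 5. So 13^{85} ≡ 13^{5} ≡ 13 mod 17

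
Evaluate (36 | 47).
(36/47) = 36^{23} mod 47 = 1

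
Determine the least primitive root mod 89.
g = 3. For each prime q|88: 3^{44}≡88, 3^{8}≡64, none ≡ 1, so ord_89(3) = 88 and 3 is a primitive root.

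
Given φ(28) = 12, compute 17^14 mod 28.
By Euler: 17^{12} ≡ 1 mod 28 since gcd(17, 28) = 1. 14 = 1×12 + 2. So 17^{14} ≡ 17^{2} ≡ 9 mod 28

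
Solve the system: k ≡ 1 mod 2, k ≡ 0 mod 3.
M = 2 × 3 = 6. M₁ = 3, y₁ ≡ 1 mod 2. M₂ = 2, y₂ ≡ 2 mod 3. k = 1×3×1 + 0×2×2 ≡ 3 mod 6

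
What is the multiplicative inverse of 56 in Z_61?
Since 61 is prime, by Fermat 56^(-1) ≡ 56^{59} ≡ 12 mod 61. Verify: 56 × 12 = 672 ≡ 1 mod 61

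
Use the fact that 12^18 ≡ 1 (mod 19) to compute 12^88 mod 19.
By Fermat: 12^{18} ≡ 1 (mod 19). 88 = 4×18 + 16. So 12^{88} ≡ 12^{16} ≡ 7 (mod 19)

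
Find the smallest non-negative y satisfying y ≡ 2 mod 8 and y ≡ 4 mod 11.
M = 8 × 11 = 88. M₁ = 11, y₁ ≡ 3 mod 8. M₂ = 8, y₂ ≡ 7 mod 11. y = 2×11×3 + 4×8×7 ≡ 26 mod 88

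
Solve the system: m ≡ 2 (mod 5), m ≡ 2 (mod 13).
M = 5 × 13 = 65. M₁ = 13, y₁ ≡ 2 (mod 5). M₂ = 5, y₂ ≡ 8 (mod 13). m = 2×13×2 + 2×5×8 ≡ 2 (mod 65)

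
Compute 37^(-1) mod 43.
Since 43 is prime, by Fermat 37^(-1) ≡ 37^{41} ≡ 7 mod 43. Verify: 37 × 7 = 259 ≡ 1 mod 43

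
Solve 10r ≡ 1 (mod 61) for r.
Since 61 is prime, by Fermat 10^(-1) ≡ 10^{59} ≡ 55 (mod 61). Verify: 10 × 55 = 550 ≡ 1 (mod 61)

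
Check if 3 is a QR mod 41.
By Euler's criterion: 3^{20} ≡ 40 (mod 41). Since this equals -1 (≡ 40), 3 is not a QR.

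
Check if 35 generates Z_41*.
ord_41(35) divides 40. For each prime q|40: 35^{20}≡40, 35^{8}≡10, none ≡ 1. So 35 has order 40 and is a primitive root mod 41.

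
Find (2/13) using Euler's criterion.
(2/13) = 2^{6} mod 13 = -1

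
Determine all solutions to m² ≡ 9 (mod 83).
The square roots of 9 mod 83 are 3 and 80. Verify: 3² = 9 ≡ 9 (mod 83)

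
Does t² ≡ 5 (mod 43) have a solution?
By Euler's criterion: 5^{21} ≡ 42 (mod 43). Since this equals -1 (≡ 42), 5 is not a QR.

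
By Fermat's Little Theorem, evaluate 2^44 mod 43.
By Fermat: 2^{42} ≡ 1 (mod 43). So 2^{44} = 2^{42} · 2^{2} ≡ 2^{2} ≡ 4 (mod 43)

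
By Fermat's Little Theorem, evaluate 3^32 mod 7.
By Fermat: 3^{6} ≡ 1 mod 7. 32 = 5×6 + 2. So 3^{32} ≡ 3^{2} ≡ 2 mod 7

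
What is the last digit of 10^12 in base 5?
By repeated squaring (mod 5): 10^{1}≡0, 10^{2}≡0, 10^{4}≡0, 10^{8}≡0. Then 10^{12} = 10^{8+4} ≡ 0 × 0 ≡ 0 (mod 5)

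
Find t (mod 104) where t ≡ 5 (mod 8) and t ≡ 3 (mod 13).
M = 8 × 13 = 104. M₁ = 13, y₁ ≡ 5 (mod 8). M₂ = 8, y₂ ≡ 5 (mod 13). t = 5×13×5 + 3×8×5 ≡ 29 (mod 104)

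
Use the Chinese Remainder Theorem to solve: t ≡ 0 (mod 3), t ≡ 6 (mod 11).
M = 3 × 11 = 33. M₁ = 11, y₁ ≡ 2 (mod 3). M₂ = 3, y₂ ≡ 4 (mod 11). t = 0×11×2 + 6×3×4 ≡ 6 (mod 33)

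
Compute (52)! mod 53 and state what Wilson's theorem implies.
(52)! mod 53 = 52. Since this equals -1 mod 53, Wilson confirms 53 is prime.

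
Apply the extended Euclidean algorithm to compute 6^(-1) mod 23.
Extended GCD: 6(4) + 23(-1) = 1. So 6^(-1) ≡ 4 mod 23. Verify: 6 × 4 = 24 ≡ 1 mod 23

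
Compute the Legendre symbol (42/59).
(42/59) = 42^{29} mod 59 = -1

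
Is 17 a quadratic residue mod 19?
By Euler's criterion: 17^{9} ≡ 1 mod 19. Since this equals 1, 17 is a QR.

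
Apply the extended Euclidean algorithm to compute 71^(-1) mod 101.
Extended GCD: 71(37) + 101(-26) = 1. So 71^(-1) ≡ 37 (mod 101). Verify: 71 × 37 = 2627 ≡ 1 (mod 101)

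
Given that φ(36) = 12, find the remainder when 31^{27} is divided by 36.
By Euler: 31^{12} ≡ 1 (mod 36) since gcd(31, 36) = 1. 27 = 2×12 + 3. So 31^{27} ≡ 31^{3} ≡ 19 (mod 36)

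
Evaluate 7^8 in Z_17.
By repeated squaring mod 17: 7^{1}≡7, 7^{2}≡15, 7^{4}≡4, 7^{8}≡16. So 7^{8} ≡ 16 mod 17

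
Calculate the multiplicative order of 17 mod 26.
Powers of 17 mod 26: 17^1≡17, 17^2≡3, 17^3≡25, 17^4≡9, 17^5≡23, 17^6≡1. So the order of 17 is 6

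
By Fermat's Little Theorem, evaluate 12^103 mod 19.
By Fermat: 12^{18} ≡ 1 mod 19. 103 = 5×18 + 13. So 12^{103} ≡ 12^{13} ≡ 12 mod 19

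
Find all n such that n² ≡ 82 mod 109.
The square roots of 82 mod 109 are 55 and 54. Verify: 55² = 3025 ≡ 82 mod 109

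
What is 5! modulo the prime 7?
(6)! = (5)! × (6) ≡ -1 (mod 7). So (5)! ≡ -1 × (6)^(-1) ≡ (-1)×(-1) = 1 (mod 7)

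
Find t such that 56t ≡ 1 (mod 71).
Since 71 is prime, by Fermat 56^(-1) ≡ 56^{69} ≡ 52 (mod 71). Verify: 56 × 52 = 2912 ≡ 1 (mod 71)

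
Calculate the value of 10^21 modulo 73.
By repeated squaring (mod 73): 10^{1}≡10, 10^{2}≡27, 10^{4}≡72, 10^{8}≡1, 10^{16}≡1. Then 10^{21} = 10^{16+4+1} ≡ 1 × 72 × 10 ≡ 63 (mod 73)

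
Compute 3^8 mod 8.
By repeated squaring (mod 8): 3^{1}≡3, 3^{2}≡1, 3^{4}≡1, 3^{8}≡1. So 3^{8} ≡ 1 (mod 8)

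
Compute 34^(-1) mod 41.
Since 41 is prime, by Fermat 34^(-1) ≡ 34^{39} ≡ 35 mod 41. Verify: 34 × 35 = 1190 ≡ 1 mod 41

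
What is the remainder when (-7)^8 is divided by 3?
Using Fermat: (-7)^{2} ≡ 1 (mod 3). 8 ≡ 0 (mod 2). So (-7)^{8} ≡ (-7)^{0} ≡ 1 (mod 3)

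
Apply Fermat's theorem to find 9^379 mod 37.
By Fermat: 9^{36} ≡ 1 mod 37. 379 ≡ 19 mod 36. So 9^{379} ≡ 9^{19} ≡ 9 mod 37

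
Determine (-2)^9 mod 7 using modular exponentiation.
Using Fermat: (-2)^{6} ≡ 1 mod 7. 9 ≡ 3 mod 6. So (-2)^{9} ≡ (-2)^{3} ≡ 6 mod 7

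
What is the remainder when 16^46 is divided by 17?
Using Fermat: 16^{16} ≡ 1 (mod 17). 46 ≡ 14 (mod 16). So 16^{46} ≡ 16^{14} ≡ 1 (mod 17)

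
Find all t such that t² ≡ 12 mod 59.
The square roots of 12 mod 59 are 22 and 37. Verify: 22² = 484 ≡ 12 mod 59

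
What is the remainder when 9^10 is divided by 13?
By repeated squaring (mod 13): 9^{1}≡9, 9^{2}≡3, 9^{4}≡9, 9^{8}≡3. Then 9^{10} = 9^{8+2} ≡ 3 × 3 ≡ 9 (mod 13)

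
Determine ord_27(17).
Powers of 17 mod 27: 17^1≡17, 17^2≡19, 17^3≡26, 17^4≡10, 17^5≡8, 17^6≡1. Order = 6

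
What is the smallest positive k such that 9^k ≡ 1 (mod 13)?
Powers of 9 mod 13: 9^1≡9, 9^2≡3, 9^3≡1. ord_13(9) = 3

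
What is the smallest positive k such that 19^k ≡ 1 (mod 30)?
Powers of 19 mod 30: 19^1≡19, 19^2≡1. ord_30(19) = 2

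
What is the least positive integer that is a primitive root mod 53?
g = 2. Powers: [2, 4, 8, 16, 32, 11, 22, 44, ...] generates all 52 non-zero residues.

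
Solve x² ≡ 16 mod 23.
The square roots of 16 mod 23 are 4 and 19. Verify: 4² = 16 ≡ 16 mod 23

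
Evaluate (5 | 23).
(5/23) = 5^{11} mod 23 = -1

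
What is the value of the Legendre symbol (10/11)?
(10/11) = 10^{5} mod 11 = -1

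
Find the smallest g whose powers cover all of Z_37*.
g = 2. Powers: [2, 4, 8, 16, 32, 27, 17, 34, 31, ...] generates all 36 non-zero residues.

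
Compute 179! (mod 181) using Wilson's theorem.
(180)! = (179)! × (180) ≡ -1 (mod 181). So (179)! ≡ -1 × (180)^(-1) ≡ (-1)×(-1) = 1 (mod 181)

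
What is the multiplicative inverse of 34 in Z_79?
Since 79 is prime, by Fermat 34^(-1) ≡ 34^{77} ≡ 7 (mod 79). Verify: 34 × 7 = 238 ≡ 1 (mod 79)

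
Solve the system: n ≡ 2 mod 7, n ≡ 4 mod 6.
M = 7 × 6 = 42. M₁ = 6, y₁ ≡ 6 mod 7. M₂ = 7, y₂ ≡ 1 mod 6. n = 2×6×6 + 4×7×1 ≡ 16 mod 42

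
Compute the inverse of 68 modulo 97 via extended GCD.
Extended GCD: 68(10) + 97(-7) = 1. So 68^(-1) ≡ 10 (mod 97). Verify: 68 × 10 = 680 ≡ 1 (mod 97)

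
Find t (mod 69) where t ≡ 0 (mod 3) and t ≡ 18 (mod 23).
M = 3 × 23 = 69. M₁ = 23, y₁ ≡ 2 (mod 3). M₂ = 3, y₂ ≡ 8 (mod 23). t = 0×23×2 + 18×3×8 ≡ 18 (mod 69)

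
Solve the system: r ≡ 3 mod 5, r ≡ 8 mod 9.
M = 5 × 9 = 45. M₁ = 9, y₁ ≡ 4 mod 5. M₂ = 5, y₂ ≡ 2 mod 9. r = 3×9×4 + 8×5×2 ≡ 8 mod 45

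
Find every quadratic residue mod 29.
Quadratic residues modulo 29: {1, 4, 5, 6, 7, 9, 13, 16, 20, 22, 23, 24, 25, 28}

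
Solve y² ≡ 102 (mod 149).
The square roots of 102 mod 149 are 129 and 20. Verify: 129² = 16641 ≡ 102 (mod 149)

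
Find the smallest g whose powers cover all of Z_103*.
g = 5. Powers: [5, 25, 22, 7, 35, 72, 51, ...] generates all 102 non-zero residues.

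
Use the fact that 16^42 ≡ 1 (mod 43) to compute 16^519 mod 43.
By Fermat: 16^{42} ≡ 1 (mod 43). 519 ≡ 15 (mod 42). So 16^{519} ≡ 16^{15} ≡ 16 (mod 43)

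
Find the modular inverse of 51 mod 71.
Since 71 is prime, by Fermat 51^(-1) ≡ 51^{69} ≡ 39 (mod 71). Verify: 51 × 39 = 1989 ≡ 1 (mod 71)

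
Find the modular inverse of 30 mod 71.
Since 71 is prime, by Fermat 30^(-1) ≡ 30^{69} ≡ 45 (mod 71). Verify: 30 × 45 = 1350 ≡ 1 (mod 71)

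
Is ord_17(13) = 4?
Powers of 13 mod 17: 13^1≡13, 13^2≡16, 13^3≡4, 13^4≡1. First k with 13^k≡1 is k=4. Yes, ord_17(13) = 4.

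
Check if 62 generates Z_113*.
62^{56} ≡ 1 (mod 113) and 56 < 112, so ord_113(62) = 56 ≠ 112 and 62 is not a primitive root.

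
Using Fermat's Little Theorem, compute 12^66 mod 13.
By Fermat: 12^{12} ≡ 1 mod 13. 66 = 5×12 + 6. So 12^{66} ≡ 12^{6} ≡ 1 mod 13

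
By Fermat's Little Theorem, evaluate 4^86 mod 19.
By Fermat: 4^{18} ≡ 1 (mod 19). 86 = 4×18 + 14. So 4^{86} ≡ 4^{14} ≡ 17 (mod 19)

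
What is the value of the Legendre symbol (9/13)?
(9/13) = 9^{6} mod 13 = 1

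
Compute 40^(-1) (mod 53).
Since 53 is prime, by Fermat 40^(-1) ≡ 40^{51} ≡ 4 (mod 53). Verify: 40 × 4 = 160 ≡ 1 (mod 53)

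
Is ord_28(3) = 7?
Powers of 3 mod 28: 3^1≡3, 3^2≡9, 3^3≡27, 3^4≡25, 3^5≡19, 3^6≡1. Already 3^6≡1, so the order is 6 < 7. No, the actual order is 6.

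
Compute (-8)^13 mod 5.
Using Fermat: (-8)^{4} ≡ 1 mod 5. 13 ≡ 1 mod 4. So (-8)^{13} ≡ (-8)^{1} ≡ 2 mod 5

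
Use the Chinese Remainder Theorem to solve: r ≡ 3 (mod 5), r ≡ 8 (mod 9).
M = 5 × 9 = 45. M₁ = 9, y₁ ≡ 4 (mod 5). M₂ = 5, y₂ ≡ 2 (mod 9). r = 3×9×4 + 8×5×2 ≡ 8 (mod 45)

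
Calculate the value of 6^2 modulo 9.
6^{2} = 36 ≡ 0 (mod 9)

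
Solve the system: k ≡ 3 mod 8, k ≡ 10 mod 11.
M = 8 × 11 = 88. M₁ = 11, y₁ ≡ 3 mod 8. M₂ = 8, y₂ ≡ 7 mod 11. k = 3×11×3 + 10×8×7 ≡ 43 mod 88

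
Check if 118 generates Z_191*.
118^{95} ≡ 1 (mod 191) and 95 < 190, so ord_191(118) = 95 ≠ 190 and 118 is not a primitive root.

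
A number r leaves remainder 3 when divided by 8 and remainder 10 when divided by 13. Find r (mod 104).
M = 8 × 13 = 104. M₁ = 13, y₁ ≡ 5 (mod 8). M₂ = 8, y₂ ≡ 5 (mod 13). r = 3×13×5 + 10×8×5 ≡ 75 (mod 104)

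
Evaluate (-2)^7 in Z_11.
By repeated squaring (mod 11): (-2)^{1}≡9, (-2)^{2}≡4, (-2)^{4}≡5. Then (-2)^{7} = (-2)^{4+2+1} ≡ 5 × 4 × 9 ≡ 4 (mod 11)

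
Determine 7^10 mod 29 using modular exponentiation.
By repeated squaring mod 29: 7^{1}≡7, 7^{2}≡20, 7^{4}≡23, 7^{8}≡7. Then 7^{10} = 7^{8+2} ≡ 7 × 20 ≡ 24 mod 29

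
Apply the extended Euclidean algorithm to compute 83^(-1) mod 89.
Extended GCD: 83(-15) + 89(14) = 1. So 83^(-1) ≡ -15 ≡ 74 mod 89. Verify: 83 × 74 = 6142 ≡ 1 mod 89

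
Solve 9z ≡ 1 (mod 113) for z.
Since 113 is prime, by Fermat 9^(-1) ≡ 9^{111} ≡ 88 (mod 113). Verify: 9 × 88 = 792 ≡ 1 (mod 113)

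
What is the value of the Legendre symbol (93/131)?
(93/131) = 93^{65} mod 131 = -1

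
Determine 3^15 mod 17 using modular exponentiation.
By repeated squaring mod 17: 3^{1}≡3, 3^{2}≡9, 3^{4}≡13, 3^{8}≡16. Then 3^{15} = 3^{8+4+2+1} ≡ 16 × 13 × 9 × 3 ≡ 6 mod 17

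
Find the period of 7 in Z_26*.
Powers of 7 mod 26: 7^1≡7, 7^2≡23, 7^3≡5, 7^4≡9, 7^5≡11, 7^6≡25, 7^7≡19, 7^8≡3, 7^9≡21, 7^10≡17, 7^11≡15, 7^12≡1. So the order of 7 is 12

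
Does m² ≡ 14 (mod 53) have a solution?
By Euler's criterion: 14^{26} ≡ 52 (mod 53). Since this equals -1 (≡ 52), 14 is not a QR.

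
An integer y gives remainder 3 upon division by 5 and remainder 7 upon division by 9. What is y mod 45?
M = 5 × 9 = 45. M₁ = 9, y₁ ≡ 4 mod 5. M₂ = 5, y₂ ≡ 2 mod 9. y = 3×9×4 + 7×5×2 ≡ 43 mod 45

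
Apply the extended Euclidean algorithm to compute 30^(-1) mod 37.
Extended GCD: 30(-16) + 37(13) = 1. So 30^(-1) ≡ -16 ≡ 21 (mod 37). Verify: 30 × 21 = 630 ≡ 1 (mod 37)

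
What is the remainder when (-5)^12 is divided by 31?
By repeated squaring mod 31: (-5)^{1}≡26, (-5)^{2}≡25, (-5)^{4}≡5, (-5)^{8}≡25. Then (-5)^{12} = (-5)^{8+4} ≡ 25 × 5 ≡ 1 mod 31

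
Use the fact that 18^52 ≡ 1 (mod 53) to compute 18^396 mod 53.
By Fermat: 18^{52} ≡ 1 (mod 53). 396 ≡ 32 (mod 52). So 18^{396} ≡ 18^{32} ≡ 49 (mod 53)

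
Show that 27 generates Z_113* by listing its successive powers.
27^1, 27^2, ..., 27^{112} mod 113: [27, 51, 21, 2, 54, 102, 42, 4, 108, 91, 84, 8, 103, 69, 55, 16, 93, 25, 110, 32, 73, 50, 107, 64, 33, 100, 101, 15, 66, 87, 89, 30, 19, 61, 65, 60, 38, 9, 17, 7, 76, 18, 34, 14, 39, 36, 68, 28, 78, 72, 23, 56, 43, 31, 46, 112, 86, 62, 92, 111, 59, 11, 71, 109, 5, 22, 29, 105, 10, 44, 58, 97, 20, 88, 3, 81, 40, 63, 6, 49, 80, 13, 12, 98, 47, 26, 24, 83, 94, 52, 48, 53, 75, 104, 96, 106, 37, 95, 79, 99, 74, 77, 45, 85, 35, 41, 90, 57, 70, 82, 67, 1]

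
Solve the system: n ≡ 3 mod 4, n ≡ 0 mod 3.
M = 4 × 3 = 12. M₁ = 3, y₁ ≡ 3 mod 4. M₂ = 4, y₂ ≡ 1 mod 3. n = 3×3×3 + 0×4×1 ≡ 3 mod 12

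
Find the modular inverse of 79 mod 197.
Since 197 is prime, by Fermat 79^(-1) ≡ 79^{195} ≡ 5 mod 197. Verify: 79 × 5 = 395 ≡ 1 mod 197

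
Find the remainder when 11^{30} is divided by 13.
By Fermat: 11^{12} ≡ 1 (mod 13). 30 = 2×12 + 6. So 11^{30} ≡ 11^{6} ≡ 12 (mod 13)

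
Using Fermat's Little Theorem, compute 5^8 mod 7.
By Fermat: 5^{6} ≡ 1 mod 7. So 5^{8} = 5^{6} · 5^{2} ≡ 5^{2} ≡ 4 mod 7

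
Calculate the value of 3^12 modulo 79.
By repeated squaring (mod 79): 3^{1}≡3, 3^{2}≡9, 3^{4}≡2, 3^{8}≡4. Then 3^{12} = 3^{8+4} ≡ 4 × 2 ≡ 8 (mod 79)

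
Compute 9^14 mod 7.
Using Fermat: 9^{6} ≡ 1 mod 7. 14 ≡ 2 mod 6. So 9^{14} ≡ 9^{2} ≡ 4 mod 7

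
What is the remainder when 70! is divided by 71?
By Wilson's theorem, (70)! ≡ -1 ≡ 70 mod 71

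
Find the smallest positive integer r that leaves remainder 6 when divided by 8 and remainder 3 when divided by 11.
M = 8 × 11 = 88. M₁ = 11, y₁ ≡ 3 mod 8. M₂ = 8, y₂ ≡ 7 mod 11. r = 6×11×3 + 3×8×7 ≡ 14 mod 88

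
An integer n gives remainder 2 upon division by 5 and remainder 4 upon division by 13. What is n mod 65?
M = 5 × 13 = 65. M₁ = 13, y₁ ≡ 2 mod 5. M₂ = 5, y₂ ≡ 8 mod 13. n = 2×13×2 + 4×5×8 ≡ 17 mod 65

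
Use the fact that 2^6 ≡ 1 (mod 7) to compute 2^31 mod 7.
By Fermat: 2^{6} ≡ 1 (mod 7). 31 = 5×6 + 1. So 2^{31} ≡ 2^{1} ≡ 2 (mod 7)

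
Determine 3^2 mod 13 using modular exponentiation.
3^{2} = 9 ≡ 9 mod 13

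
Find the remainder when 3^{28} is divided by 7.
By Fermat: 3^{6} ≡ 1 (mod 7). 28 = 4×6 + 4. So 3^{28} ≡ 3^{4} ≡ 4 (mod 7)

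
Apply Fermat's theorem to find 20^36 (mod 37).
By Fermat's Little Theorem, 20^{36} ≡ 1 (mod 37) since 37 is prime and gcd(20, 37) = 1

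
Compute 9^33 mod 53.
By repeated squaring (mod 53): 9^{1}≡9, 9^{2}≡28, 9^{4}≡42, 9^{8}≡15, 9^{16}≡13, 9^{32}≡10. Then 9^{33} = 9^{32+1} ≡ 10 × 9 ≡ 37 (mod 53)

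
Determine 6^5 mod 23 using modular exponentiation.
By repeated squaring mod 23: 6^{1}≡6, 6^{2}≡13, 6^{4}≡8. Then 6^{5} = 6^{4+1} ≡ 8 × 6 ≡ 2 mod 23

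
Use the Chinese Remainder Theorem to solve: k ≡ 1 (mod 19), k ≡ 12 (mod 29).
M = 19 × 29 = 551. M₁ = 29, y₁ ≡ 2 (mod 19). M₂ = 19, y₂ ≡ 26 (mod 29). k = 1×29×2 + 12×19×26 ≡ 476 (mod 551)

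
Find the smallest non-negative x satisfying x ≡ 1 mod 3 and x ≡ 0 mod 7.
M = 3 × 7 = 21. M₁ = 7, y₁ ≡ 1 mod 3. M₂ = 3, y₂ ≡ 5 mod 7. x = 1×7×1 + 0×3×5 ≡ 7 mod 21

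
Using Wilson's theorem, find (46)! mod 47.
By Wilson's theorem, (46)! ≡ -1 ≡ 46 mod 47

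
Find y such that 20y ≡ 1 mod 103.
Since 103 is prime, by Fermat 20^(-1) ≡ 20^{101} ≡ 67 mod 103. Verify: 20 × 67 = 1340 ≡ 1 mod 103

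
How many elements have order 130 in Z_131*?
Number of primitive roots mod 131 = φ(p-1) = φ(130) = 48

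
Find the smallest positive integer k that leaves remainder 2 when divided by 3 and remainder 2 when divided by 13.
M = 3 × 13 = 39. M₁ = 13, y₁ ≡ 1 mod 3. M₂ = 3, y₂ ≡ 9 mod 13. k = 2×13×1 + 2×3×9 ≡ 2 mod 39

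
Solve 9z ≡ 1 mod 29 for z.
Since 29 is prime, by Fermat 9^(-1) ≡ 9^{27} ≡ 13 mod 29. Verify: 9 × 13 = 117 ≡ 1 mod 29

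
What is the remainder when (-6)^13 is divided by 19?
By repeated squaring (mod 19): (-6)^{1}≡13, (-6)^{2}≡17, (-6)^{4}≡4, (-6)^{8}≡16. Then (-6)^{13} = (-6)^{8+4+1} ≡ 16 × 4 × 13 ≡ 15 (mod 19)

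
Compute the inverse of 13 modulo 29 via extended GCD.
Extended GCD: 13(9) + 29(-4) = 1. So 13^(-1) ≡ 9 mod 29. Verify: 13 × 9 = 117 ≡ 1 mod 29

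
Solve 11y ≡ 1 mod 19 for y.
Since 19 is prime, by Fermat 11^(-1) ≡ 11^{17} ≡ 7 mod 19. Verify: 11 × 7 = 77 ≡ 1 mod 19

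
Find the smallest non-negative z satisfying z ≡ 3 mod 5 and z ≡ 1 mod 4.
M = 5 × 4 = 20. M₁ = 4, y₁ ≡ 4 mod 5. M₂ = 5, y₂ ≡ 1 mod 4. z = 3×4×4 + 1×5×1 ≡ 13 mod 20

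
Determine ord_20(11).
Powers of 11 mod 20: 11^1≡11, 11^2≡1. Order = 2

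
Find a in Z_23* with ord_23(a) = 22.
5 has order 22 mod 23 since 5^{22} ≡ 1 mod 23 and no smaller power works.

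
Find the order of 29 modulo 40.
Powers of 29 mod 40: 29^1≡29, 29^2≡1. So the order of 29 is 2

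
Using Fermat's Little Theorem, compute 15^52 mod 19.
By Fermat: 15^{18} ≡ 1 (mod 19). 52 = 2×18 + 16. So 15^{52} ≡ 15^{16} ≡ 6 (mod 19)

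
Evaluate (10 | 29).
(10/29) = 10^{14} mod 29 = -1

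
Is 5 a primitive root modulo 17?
ord_17(5) divides 16. For each prime q|16: 5^{8}≡16, none ≡ 1. So 5 has order 16 and is a primitive root mod 17.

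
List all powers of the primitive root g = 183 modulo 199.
183^1, 183^2, ..., 183^{198} mod 199: [183, 57, 83, 65, 154, 123, 22, 46, 60, 35, 37, 5, 119, 86, 17, 126, 173, 18, 110, 31, 101, 175, 185, 25, 197, 32, 85, 33, 69, 90, 152, 155, 107, 79, 129, 125, 189, 160, 27, 165, 146, 52, 163, 178, 137, 196, 48, 28, 149, 4, 135, 29, 133, 61, 19, 94, 88, 184, 41, 140, 148, 20, 78, 145, 68, 106, 95, 72, 42, 124, 6, 103, 143, 100, 191, 128, 141, 132, 77, 161, 11, 23, 30, 117, 118, 102, 159, 43, 108, 63, 186, 9, 55, 115, 150, 187, 192, 112, 198, 16, 142, 116, 134, 45, 76, 177, 153, 139, 164, 162, 194, 80, 113, 182, 73, 26, 181, 89, 168, 98, 24, 14, 174, 2, 167, 114, 166, 130, 109, 47, 44, 92, 120, 70, 74, 10, 39, 172, 34, 53, 147, 36, 21, 62, 3, 151, 171, 50, 195, 64, 170, 66, 138, 180, 105, 111, 15, 158, 59, 51, 179, 121, 54, 131, 93, 104, 127, 157, 75, 193, 96, 56, 99, 8, 71, 58, 67, 122, 38, 188, 176, 169, 82, 81, 97, 40, 156, 91, 136, 13, 190, 144, 84, 49, 12, 7, 87, 1]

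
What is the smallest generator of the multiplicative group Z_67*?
g = 2. Powers: [2, 4, 8, 16, 32, 64, 61, ...] generates all 66 non-zero residues.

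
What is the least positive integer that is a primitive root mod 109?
g = 6. Powers: [6, 36, 107, 97, 37, 4, ...] generates all 108 non-zero residues.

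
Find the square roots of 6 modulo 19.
The square roots of 6 mod 19 are 5 and 14. Verify: 5² = 25 ≡ 6 (mod 19)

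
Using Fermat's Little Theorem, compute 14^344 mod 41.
By Fermat: 14^{40} ≡ 1 (mod 41). 344 ≡ 24 (mod 40). So 14^{344} ≡ 14^{24} ≡ 1 (mod 41)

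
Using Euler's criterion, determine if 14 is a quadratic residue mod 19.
By Euler's criterion: 14^{9} ≡ 18 (mod 19). Since this equals -1 (≡ 18), 14 is not a QR.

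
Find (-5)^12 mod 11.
Using Fermat: (-5)^{10} ≡ 1 mod 11. 12 ≡ 2 mod 10. So (-5)^{12} ≡ (-5)^{2} ≡ 3 mod 11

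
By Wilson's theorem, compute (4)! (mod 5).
By Wilson's theorem, (4)! ≡ -1 ≡ 4 (mod 5)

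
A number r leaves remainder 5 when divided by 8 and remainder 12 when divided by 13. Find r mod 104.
M = 8 × 13 = 104. M₁ = 13, y₁ ≡ 5 mod 8. M₂ = 8, y₂ ≡ 5 mod 13. r = 5×13×5 + 12×8×5 ≡ 77 mod 104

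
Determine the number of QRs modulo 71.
For prime 71, there are (p-1)/2 = (71-1)/2 = 35 quadratic residues (excluding 0).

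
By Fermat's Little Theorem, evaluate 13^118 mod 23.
By Fermat: 13^{22} ≡ 1 mod 23. 118 = 5×22 + 8. So 13^{118} ≡ 13^{8} ≡ 2 mod 23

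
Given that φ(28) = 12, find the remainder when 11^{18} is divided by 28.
By Euler: 11^{12} ≡ 1 (mod 28) since gcd(11, 28) = 1. 18 = 1×12 + 6. So 11^{18} ≡ 11^{6} ≡ 1 (mod 28)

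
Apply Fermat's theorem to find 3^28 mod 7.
By Fermat: 3^{6} ≡ 1 mod 7. 28 = 4×6 + 4. So 3^{28} ≡ 3^{4} ≡ 4 mod 7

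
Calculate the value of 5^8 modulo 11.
By repeated squaring mod 11: 5^{1}≡5, 5^{2}≡3, 5^{4}≡9, 5^{8}≡4. So 5^{8} ≡ 4 mod 11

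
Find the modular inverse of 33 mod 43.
Since 43 is prime, by Fermat 33^(-1) ≡ 33^{41} ≡ 30 mod 43. Verify: 33 × 30 = 990 ≡ 1 mod 43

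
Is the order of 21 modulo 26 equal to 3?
Powers of 21 mod 26: 21^1≡21, 21^2≡25, 21^3≡5, 21^4≡1. 21^3≡5≢1, so ord ≠ 3. No, the actual order is 4.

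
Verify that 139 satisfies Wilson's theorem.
(138)! mod 139 = 138. Since this equals -1 mod 139, Wilson confirms 139 is prime.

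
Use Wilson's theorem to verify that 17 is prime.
(16)! mod 17 = 16. Since this equals -1 (mod 17), Wilson confirms 17 is prime.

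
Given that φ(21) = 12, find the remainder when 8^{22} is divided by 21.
By Euler: 8^{12} ≡ 1 mod 21 since gcd(8, 21) = 1. 22 = 1×12 + 10. So 8^{22} ≡ 8^{10} ≡ 1 mod 21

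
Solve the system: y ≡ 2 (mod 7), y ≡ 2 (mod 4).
M = 7 × 4 = 28. M₁ = 4, y₁ ≡ 2 (mod 7). M₂ = 7, y₂ ≡ 3 (mod 4). y = 2×4×2 + 2×7×3 ≡ 2 (mod 28)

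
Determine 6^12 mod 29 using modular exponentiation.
By repeated squaring (mod 29): 6^{1}≡6, 6^{2}≡7, 6^{4}≡20, 6^{8}≡23. Then 6^{12} = 6^{8+4} ≡ 23 × 20 ≡ 25 (mod 29)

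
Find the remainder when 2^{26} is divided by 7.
By Fermat: 2^{6} ≡ 1 (mod 7). 26 = 4×6 + 2. So 2^{26} ≡ 2^{2} ≡ 4 (mod 7)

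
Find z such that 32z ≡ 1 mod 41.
Since 41 is prime, by Fermat 32^(-1) ≡ 32^{39} ≡ 9 mod 41. Verify: 32 × 9 = 288 ≡ 1 mod 41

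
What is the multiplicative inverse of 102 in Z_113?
Since 113 is prime, by Fermat 102^(-1) ≡ 102^{111} ≡ 41 mod 113. Verify: 102 × 41 = 4182 ≡ 1 mod 113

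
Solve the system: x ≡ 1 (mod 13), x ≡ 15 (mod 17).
M = 13 × 17 = 221. M₁ = 17, y₁ ≡ 10 (mod 13). M₂ = 13, y₂ ≡ 4 (mod 17). x = 1×17×10 + 15×13×4 ≡ 66 (mod 221)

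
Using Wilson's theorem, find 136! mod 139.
(138)! = (136)! × (137) × (138) ≡ -1 (mod 139). So (136)! ≡ -1 × [(138)(137)]^(-1) ≡ 69 (mod 139)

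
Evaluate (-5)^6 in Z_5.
By repeated squaring (mod 5): (-5)^{1}≡0, (-5)^{2}≡0, (-5)^{4}≡0. Then (-5)^{6} = (-5)^{4+2} ≡ 0 × 0 ≡ 0 (mod 5)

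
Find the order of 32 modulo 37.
Powers of 32 mod 37: 32^1≡32, 32^2≡25, 32^3≡23, 32^4≡33, 32^5≡20, 32^6≡11, 32^7≡19, 32^8≡16, 32^9≡31, 32^10≡30, 32^11≡35, 32^12≡10, 32^13≡24, 32^14≡28, 32^15≡8, 32^16≡34, 32^17≡15, 32^18≡36, 32^19≡5, 32^20≡12, 32^21≡14, 32^22≡4, 32^23≡17, 32^24≡26, 32^25≡18, 32^26≡21, 32^27≡6, 32^28≡7, 32^29≡2, 32^30≡27, 32^31≡13, 32^32≡9, 32^33≡29, 32^34≡3, 32^35≡22, 32^36≡1. ord_37(32) = 36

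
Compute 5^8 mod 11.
By repeated squaring mod 11: 5^{1}≡5, 5^{2}≡3, 5^{4}≡9, 5^{8}≡4. So 5^{8} ≡ 4 mod 11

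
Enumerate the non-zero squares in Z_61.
Quadratic residues modulo 61: {1, 3, 4, 5, 9, 12, 13, 14, 15, 16, 19, 20, 22, 25, 27, 34, 36, 39, 41, 42, 45, 46, 47, 48, 49, 52, 56, 57, 58, 60}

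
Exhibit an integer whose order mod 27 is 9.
4 has order 9 mod 27 since 4^{9} ≡ 1 (mod 27) and no smaller power works.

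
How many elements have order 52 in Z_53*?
A prime p has φ(p-1) primitive roots; here φ(52) = 24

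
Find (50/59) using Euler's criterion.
(50/59) = 50^{29} mod 59 = -1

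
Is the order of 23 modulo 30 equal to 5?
Powers of 23 mod 30: 23^1≡23, 23^2≡19, 23^3≡17, 23^4≡1. Already 23^4≡1, so the order is 4 < 5. No, the actual order is 4.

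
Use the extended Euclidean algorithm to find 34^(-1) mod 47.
Extended GCD: 34(18) + 47(-13) = 1. So 34^(-1) ≡ 18 (mod 47). Verify: 34 × 18 = 612 ≡ 1 (mod 47)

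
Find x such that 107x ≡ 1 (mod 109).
Since 109 is prime, by Fermat 107^(-1) ≡ 107^{107} ≡ 54 (mod 109). Verify: 107 × 54 = 5778 ≡ 1 (mod 109)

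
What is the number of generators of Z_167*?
A prime p has φ(p-1) primitive roots; here φ(166) = 82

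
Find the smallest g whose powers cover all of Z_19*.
g = 2. For each prime q|18: 2^{9}≡18, 2^{6}≡7, none ≡ 1, so ord_19(2) = 18 and 2 is a primitive root.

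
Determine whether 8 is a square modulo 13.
By Euler's criterion: 8^{6} ≡ 12 mod 13. Since this equals -1 (≡ 12), 8 is not a QR.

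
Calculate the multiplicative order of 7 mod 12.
Powers of 7 mod 12: 7^1≡7, 7^2≡1. ord_12(7) = 2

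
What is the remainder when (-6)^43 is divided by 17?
Using Fermat: (-6)^{16} ≡ 1 (mod 17). 43 ≡ 11 (mod 16). So (-6)^{43} ≡ (-6)^{11} ≡ 12 (mod 17)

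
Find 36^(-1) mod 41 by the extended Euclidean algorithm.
Extended GCD: 36(8) + 41(-7) = 1. So 36^(-1) ≡ 8 mod 41. Verify: 36 × 8 = 288 ≡ 1 mod 41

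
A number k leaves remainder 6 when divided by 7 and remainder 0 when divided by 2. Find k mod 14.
M = 7 × 2 = 14. M₁ = 2, y₁ ≡ 4 mod 7. M₂ = 7, y₂ ≡ 1 mod 2. k = 6×2×4 + 0×7×1 ≡ 6 mod 14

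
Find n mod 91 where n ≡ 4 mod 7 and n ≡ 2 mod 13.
M = 7 × 13 = 91. M₁ = 13, y₁ ≡ 6 mod 7. M₂ = 7, y₂ ≡ 2 mod 13. n = 4×13×6 + 2×7×2 ≡ 67 mod 91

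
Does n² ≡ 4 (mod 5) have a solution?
By Euler's criterion: 4^{2} ≡ 1 (mod 5). Since this equals 1, 4 is a QR.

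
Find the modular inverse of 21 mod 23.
Since 23 is prime, by Fermat 21^(-1) ≡ 21^{21} ≡ 11 mod 23. Verify: 21 × 11 = 231 ≡ 1 mod 23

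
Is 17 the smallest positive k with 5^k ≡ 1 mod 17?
Powers of 5 mod 17: 5^1≡5, 5^2≡8, 5^3≡6, 5^4≡13, 5^5≡14, 5^6≡2, 5^7≡10, 5^8≡16, 5^9≡12, 5^10≡9, 5^11≡11, 5^12≡4, 5^13≡3, 5^14≡15, 5^15≡7, 5^16≡1. Already 5^16≡1, so the order is 16 < 17. No, the actual order is 16.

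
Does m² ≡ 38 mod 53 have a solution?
By Euler's criterion: 38^{26} ≡ 1 mod 53. Since this equals 1, 38 is a QR.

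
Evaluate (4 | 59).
(4/59) = 4^{29} mod 59 = 1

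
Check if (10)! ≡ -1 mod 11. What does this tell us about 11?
(10)! mod 11 = 10. Since this equals -1 mod 11, Wilson confirms 11 is prime.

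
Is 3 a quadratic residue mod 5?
By Euler's criterion: 3^{2} ≡ 4 (mod 5). Since this equals -1 (≡ 4), 3 is not a QR.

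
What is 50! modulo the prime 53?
(52)! = (50)! × (51) × (52) ≡ -1 mod 53. So (50)! ≡ -1 × [(52)(51)]^(-1) ≡ 26 mod 53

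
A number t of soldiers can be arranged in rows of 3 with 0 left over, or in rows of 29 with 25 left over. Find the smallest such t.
M = 3 × 29 = 87. M₁ = 29, y₁ ≡ 2 (mod 3). M₂ = 3, y₂ ≡ 10 (mod 29). t = 0×29×2 + 25×3×10 ≡ 54 (mod 87)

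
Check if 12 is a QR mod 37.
By Euler's criterion: 12^{18} ≡ 1 (mod 37). Since this equals 1, 12 is a QR.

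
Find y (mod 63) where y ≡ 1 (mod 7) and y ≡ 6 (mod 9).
M = 7 × 9 = 63. M₁ = 9, y₁ ≡ 4 (mod 7). M₂ = 7, y₂ ≡ 4 (mod 9). y = 1×9×4 + 6×7×4 ≡ 15 (mod 63)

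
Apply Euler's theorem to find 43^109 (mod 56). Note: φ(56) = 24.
By Euler: 43^{24} ≡ 1 (mod 56) since gcd(43, 56) = 1. 109 = 4×24 + 13. So 43^{109} ≡ 43^{13} ≡ 43 (mod 56)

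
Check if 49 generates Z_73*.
49^{12} ≡ 1 (mod 73) and 12 < 72, so ord_73(49) = 12 ≠ 72 and 49 is not a primitive root.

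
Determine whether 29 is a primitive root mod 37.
29^{12} ≡ 1 mod 37 and 12 < 36, so ord_37(29) = 12 ≠ 36 and 29 is not a primitive root.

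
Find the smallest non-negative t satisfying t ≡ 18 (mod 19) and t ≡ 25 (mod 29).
M = 19 × 29 = 551. M₁ = 29, y₁ ≡ 2 (mod 19). M₂ = 19, y₂ ≡ 26 (mod 29). t = 18×29×2 + 25×19×26 ≡ 170 (mod 551)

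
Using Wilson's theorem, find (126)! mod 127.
By Wilson's theorem, (126)! ≡ -1 ≡ 126 mod 127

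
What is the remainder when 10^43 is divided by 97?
By repeated squaring (mod 97): 10^{1}≡10, 10^{2}≡3, 10^{4}≡9, 10^{8}≡81, 10^{16}≡62, 10^{32}≡61. Then 10^{43} = 10^{32+8+2+1} ≡ 61 × 81 × 3 × 10 ≡ 14 (mod 97)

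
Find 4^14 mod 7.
Using Fermat: 4^{6} ≡ 1 mod 7. 14 ≡ 2 mod 6. So 4^{14} ≡ 4^{2} ≡ 2 mod 7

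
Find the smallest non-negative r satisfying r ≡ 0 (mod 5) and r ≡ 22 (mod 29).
M = 5 × 29 = 145. M₁ = 29, y₁ ≡ 4 (mod 5). M₂ = 5, y₂ ≡ 6 (mod 29). r = 0×29×4 + 22×5×6 ≡ 80 (mod 145)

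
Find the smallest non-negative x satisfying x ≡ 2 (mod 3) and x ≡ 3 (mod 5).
M = 3 × 5 = 15. M₁ = 5, y₁ ≡ 2 (mod 3). M₂ = 3, y₂ ≡ 2 (mod 5). x = 2×5×2 + 3×3×2 ≡ 8 (mod 15)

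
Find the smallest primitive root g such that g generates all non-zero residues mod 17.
g = 3. For each prime q|16: 3^{8}≡16, none ≡ 1, so ord_17(3) = 16 and 3 is a primitive root.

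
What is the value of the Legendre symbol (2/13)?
(2/13) = 2^{6} mod 13 = -1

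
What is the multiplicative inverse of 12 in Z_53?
Since 53 is prime, by Fermat 12^(-1) ≡ 12^{51} ≡ 31 (mod 53). Verify: 12 × 31 = 372 ≡ 1 (mod 53)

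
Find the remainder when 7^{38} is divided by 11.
By Fermat: 7^{10} ≡ 1 (mod 11). 38 = 3×10 + 8. So 7^{38} ≡ 7^{8} ≡ 9 (mod 11)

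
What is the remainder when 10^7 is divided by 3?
Using Fermat: 10^{2} ≡ 1 mod 3. 7 ≡ 1 mod 2. So 10^{7} ≡ 10^{1} ≡ 1 mod 3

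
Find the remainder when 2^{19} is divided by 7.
By Fermat: 2^{6} ≡ 1 (mod 7). 19 = 3×6 + 1. So 2^{19} ≡ 2^{1} ≡ 2 (mod 7)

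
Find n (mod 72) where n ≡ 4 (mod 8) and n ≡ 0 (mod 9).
M = 8 × 9 = 72. M₁ = 9, y₁ ≡ 1 (mod 8). M₂ = 8, y₂ ≡ 8 (mod 9). n = 4×9×1 + 0×8×8 ≡ 36 (mod 72)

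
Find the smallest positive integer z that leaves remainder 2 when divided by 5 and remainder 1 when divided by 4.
M = 5 × 4 = 20. M₁ = 4, y₁ ≡ 4 (mod 5). M₂ = 5, y₂ ≡ 1 (mod 4). z = 2×4×4 + 1×5×1 ≡ 17 (mod 20)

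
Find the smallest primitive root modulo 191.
g = 19. For each prime q|190: 19^{95}≡190, 19^{38}≡39, 19^{10}≡52, none ≡ 1, so ord_191(19) = 190 and 19 is a primitive root.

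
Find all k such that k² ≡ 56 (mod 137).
The square roots of 56 mod 137 are 59 and 78. Verify: 59² = 3481 ≡ 56 (mod 137)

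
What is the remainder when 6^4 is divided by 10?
6^{4} = 1296 ≡ 6 mod 10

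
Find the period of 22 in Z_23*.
Powers of 22 mod 23: 22^1≡22, 22^2≡1. ord_23(22) = 2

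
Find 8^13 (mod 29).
By repeated squaring (mod 29): 8^{1}≡8, 8^{2}≡6, 8^{4}≡7, 8^{8}≡20. Then 8^{13} = 8^{8+4+1} ≡ 20 × 7 × 8 ≡ 18 (mod 29)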